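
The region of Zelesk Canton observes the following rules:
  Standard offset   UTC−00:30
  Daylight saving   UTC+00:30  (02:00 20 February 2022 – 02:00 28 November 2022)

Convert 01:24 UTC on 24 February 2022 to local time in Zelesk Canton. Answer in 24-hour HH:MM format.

01:54

At the standard offset (UTC−00:30), 01:24 UTC − 0h30m = 00:54 Zelesk Canton standard time.
Daylight saving runs 20 February – 28 November; the standard-time date in Zelesk Canton, 24 February 2022, is inside that window, so Zelesk Canton is at UTC+00:30.
01:24 UTC + 0h30m = 01:54 local.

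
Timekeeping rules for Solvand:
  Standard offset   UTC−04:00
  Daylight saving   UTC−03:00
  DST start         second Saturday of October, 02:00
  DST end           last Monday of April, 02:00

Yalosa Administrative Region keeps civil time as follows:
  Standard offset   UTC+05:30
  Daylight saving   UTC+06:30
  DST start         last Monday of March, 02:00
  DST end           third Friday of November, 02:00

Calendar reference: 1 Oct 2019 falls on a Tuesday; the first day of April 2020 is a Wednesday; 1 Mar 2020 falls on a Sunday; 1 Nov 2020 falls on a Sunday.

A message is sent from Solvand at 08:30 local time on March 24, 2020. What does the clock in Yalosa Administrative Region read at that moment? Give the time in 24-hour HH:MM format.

1 October 2019 is a Tuesday, so the first Saturday is October 5 and the second is October 12.
1 April 2020 is a Wednesday, so Mondays fall on 6, 13, 20, 27; the last is April 27.
March 24, 2020 falls between 12 October 2019 and 27 April 2020, so daylight saving is in effect and Solvand is at UTC−03:00.
08:30 Solvand + 3h = 11:30 UTC.
1 March 2020 is a Sunday, so Mondays fall on 2, 9, 16, 23, 30; the last is March 30.
1 November 2020 is a Sunday, so the first Friday is November 6 and the third is November 20.
At the standard offset (UTC+05:30), 11:30 UTC + 5h30m = 17:00 Yalosa Administrative Region standard time.
The standard-time date in Yalosa Administrative Region, March 24, 2020, is outside the daylight-saving period (30 March – 20 November), so Yalosa Administrative Region is on standard time, UTC+05:30.
11:30 UTC + 5h30m = 17:00 Yalosa Administrative Region.

17:00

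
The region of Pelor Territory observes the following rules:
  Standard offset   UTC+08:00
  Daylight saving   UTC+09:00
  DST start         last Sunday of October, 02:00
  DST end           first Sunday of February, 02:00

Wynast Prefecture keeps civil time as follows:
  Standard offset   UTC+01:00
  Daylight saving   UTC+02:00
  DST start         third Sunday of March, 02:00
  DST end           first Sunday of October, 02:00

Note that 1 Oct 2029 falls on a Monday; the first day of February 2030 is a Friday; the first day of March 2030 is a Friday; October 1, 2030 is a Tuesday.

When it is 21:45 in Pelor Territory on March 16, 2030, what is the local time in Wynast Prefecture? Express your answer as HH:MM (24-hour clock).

14:45

1 October 2029 is a Monday, so Sundays fall on 7, 14, 21, 28; the last is October 28.
1 February 2030 is a Friday, so the first Sunday is February 3.
March 16, 2030 does not fall between 28 October 2029 and 3 February 2030, so daylight saving is not in effect and Pelor Territory is at UTC+08:00.
21:45 Pelor Territory − 8h = 13:45 UTC.
1 March 2030 is a Friday, so the first Sunday is March 3 and the third is March 17.
1 October 2030 is a Tuesday, so the first Sunday is October 6.
At the standard offset (UTC+01:00), 13:45 UTC + 1h = 14:45 Wynast Prefecture standard time.
Daylight saving runs 17 March – 6 October; the standard-time date in Wynast Prefecture, March 16, 2030, is outside that window, so Wynast Prefecture is on standard time at UTC+01:00.
13:45 UTC + 1h = 14:45 Wynast Prefecture.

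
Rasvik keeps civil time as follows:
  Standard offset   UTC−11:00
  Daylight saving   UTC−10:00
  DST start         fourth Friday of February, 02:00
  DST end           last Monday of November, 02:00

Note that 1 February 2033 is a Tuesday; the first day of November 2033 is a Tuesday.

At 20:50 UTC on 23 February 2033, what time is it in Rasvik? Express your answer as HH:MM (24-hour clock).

1 February 2033 is a Tuesday, so the first Friday is February 4 and the fourth is February 25.
1 November 2033 is a Tuesday, so Mondays fall on 7, 14, 21, 28; the last is November 28.
At the standard offset (UTC−11:00), 20:50 UTC − 11h = 09:50 Rasvik standard time.
The standard-time date in Rasvik, 23 February 2033, is outside the daylight-saving period (25 February – 28 November), so Rasvik is on standard time, UTC−11:00.
20:50 UTC − 11h = 09:50 local.

09:50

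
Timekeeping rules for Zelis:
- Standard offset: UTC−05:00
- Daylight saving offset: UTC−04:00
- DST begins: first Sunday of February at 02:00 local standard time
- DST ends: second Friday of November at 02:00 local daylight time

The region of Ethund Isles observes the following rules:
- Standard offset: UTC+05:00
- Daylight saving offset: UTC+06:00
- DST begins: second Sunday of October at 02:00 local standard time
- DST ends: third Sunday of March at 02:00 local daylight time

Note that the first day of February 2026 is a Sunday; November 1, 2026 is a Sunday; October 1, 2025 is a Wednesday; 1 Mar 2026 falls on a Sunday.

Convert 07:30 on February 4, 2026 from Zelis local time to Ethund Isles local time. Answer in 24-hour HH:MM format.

1 February 2026 is a Sunday, so the first Sunday is February 1.
1 November 2026 is a Sunday, so the first Friday is November 6 and the second is November 13.
February 4, 2026 lies within the daylight-saving period (1 February – 13 November), so Zelis is on daylight time, UTC−04:00.
07:30 Zelis + 4h = 11:30 UTC.
1 October 2025 is a Wednesday, so the first Sunday is October 5 and the second is October 12.
1 March 2026 is a Sunday, so the first Sunday is March 1 and the third is March 15.
At the standard offset (UTC+05:00), 11:30 UTC + 5h = 16:30 Ethund Isles standard time.
The standard-time date in Ethund Isles, February 4, 2026, falls between 12 October 2025 and 15 March 2026, so daylight saving is in effect and Ethund Isles is at UTC+06:00.
11:30 UTC + 6h = 17:30 Ethund Isles.

17:30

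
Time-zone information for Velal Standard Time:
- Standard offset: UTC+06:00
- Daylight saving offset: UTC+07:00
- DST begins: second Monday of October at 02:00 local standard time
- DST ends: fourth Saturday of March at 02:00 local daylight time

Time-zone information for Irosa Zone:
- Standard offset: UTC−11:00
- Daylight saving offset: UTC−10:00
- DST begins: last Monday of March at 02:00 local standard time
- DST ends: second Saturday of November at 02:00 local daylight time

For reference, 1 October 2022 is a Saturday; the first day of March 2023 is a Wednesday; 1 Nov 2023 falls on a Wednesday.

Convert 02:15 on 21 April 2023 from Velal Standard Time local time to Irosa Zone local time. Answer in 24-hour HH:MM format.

10:15

1 October 2022 is a Saturday, so the first Monday is October 3 and the second is October 10.
1 March 2023 is a Wednesday, so the first Saturday is March 4 and the fourth is March 25.
21 April 2023 is outside the daylight-saving period (10 October 2022 – 25 March 2023), so Velal Standard Time is on standard time, UTC+06:00.
02:15 Velal Standard Time − 6h = 20:15 UTC (rolling into the previous day, 20 April 2023).
1 March 2023 is a Wednesday, so Mondays fall on 6, 13, 20, 27; the last is March 27.
1 November 2023 is a Wednesday, so the first Saturday is November 4 and the second is November 11.
At the standard offset (UTC−11:00), 20:15 UTC − 11h = 09:15 Irosa Zone standard time.
Daylight saving runs 27 March – 11 November; the standard-time date in Irosa Zone, 20 April 2023, is inside that window, so Irosa Zone is at UTC−10:00.
20:15 UTC − 10h = 10:15 Irosa Zone.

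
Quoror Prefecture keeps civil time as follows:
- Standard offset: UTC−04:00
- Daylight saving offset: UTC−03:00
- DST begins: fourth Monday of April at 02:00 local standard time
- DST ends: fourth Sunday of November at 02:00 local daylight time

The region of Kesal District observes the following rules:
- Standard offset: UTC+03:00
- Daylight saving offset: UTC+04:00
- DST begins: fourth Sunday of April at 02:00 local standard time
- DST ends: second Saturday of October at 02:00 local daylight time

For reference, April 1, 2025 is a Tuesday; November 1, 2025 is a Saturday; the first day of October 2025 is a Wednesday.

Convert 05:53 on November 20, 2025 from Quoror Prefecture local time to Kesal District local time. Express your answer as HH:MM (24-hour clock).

11:53

1 April 2025 is a Tuesday, so the first Monday is April 7 and the fourth is April 28.
1 November 2025 is a Saturday, so the first Sunday is November 2 and the fourth is November 23.
November 20, 2025 falls between 28 April and 23 November, so daylight saving is in effect and Quoror Prefecture is at UTC−03:00.
05:53 Quoror Prefecture + 3h = 08:53 UTC.
1 April 2025 is a Tuesday, so the first Sunday is April 6 and the fourth is April 27.
1 October 2025 is a Wednesday, so the first Saturday is October 4 and the second is October 11.
At the standard offset (UTC+03:00), 08:53 UTC + 3h = 11:53 Kesal District standard time.
Daylight saving runs 27 April – 11 October; the standard-time date in Kesal District, November 20, 2025, is outside that window, so Kesal District is on standard time at UTC+03:00.
08:53 UTC + 3h = 11:53 Kesal District.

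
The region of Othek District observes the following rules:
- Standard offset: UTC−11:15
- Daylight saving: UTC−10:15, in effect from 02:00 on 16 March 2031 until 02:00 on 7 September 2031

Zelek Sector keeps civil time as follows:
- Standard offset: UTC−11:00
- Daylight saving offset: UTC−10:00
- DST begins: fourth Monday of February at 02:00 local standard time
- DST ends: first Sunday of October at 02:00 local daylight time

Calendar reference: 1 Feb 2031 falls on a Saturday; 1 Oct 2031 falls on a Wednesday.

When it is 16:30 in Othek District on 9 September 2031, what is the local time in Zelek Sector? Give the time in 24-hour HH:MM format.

17:45

9 September 2031 does not fall between 16 March and 7 September, so daylight saving is not in effect and Othek District is at UTC−11:15.
16:30 Othek District + 11h15m = 03:45 UTC (rolling into the next day, 10 September 2031).
1 February 2031 is a Saturday, so the first Monday is February 3 and the fourth is February 24.
1 October 2031 is a Wednesday, so the first Sunday is October 5.
At the standard offset (UTC−11:00), 03:45 UTC − 11h = 16:45 Zelek Sector standard time (rolling into the previous day, 9 September 2031).
The standard-time date in Zelek Sector, 9 September 2031, falls between 24 February and 5 October, so daylight saving is in effect and Zelek Sector is at UTC−10:00.
03:45 UTC − 10h = 17:45 Zelek Sector (rolling into the previous day, 9 September 2031).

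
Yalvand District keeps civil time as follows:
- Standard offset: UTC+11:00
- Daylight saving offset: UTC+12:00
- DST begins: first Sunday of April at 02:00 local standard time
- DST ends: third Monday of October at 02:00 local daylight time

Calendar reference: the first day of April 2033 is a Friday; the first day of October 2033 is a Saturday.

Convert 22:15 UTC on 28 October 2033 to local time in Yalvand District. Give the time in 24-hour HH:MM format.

1 April 2033 is a Friday, so the first Sunday is April 3.
1 October 2033 is a Saturday, so the first Monday is October 3 and the third is October 17.
At the standard offset (UTC+11:00), 22:15 UTC + 11h = 09:15 Yalvand District standard time (rolling into the next day, 29 October 2033).
The standard-time date in Yalvand District, 29 October 2033, does not fall between 3 April and 17 October, so daylight saving is not in effect and Yalvand District is at UTC+11:00.
22:15 UTC + 11h = 09:15 local (rolling into the next day, 29 October 2033).

09:15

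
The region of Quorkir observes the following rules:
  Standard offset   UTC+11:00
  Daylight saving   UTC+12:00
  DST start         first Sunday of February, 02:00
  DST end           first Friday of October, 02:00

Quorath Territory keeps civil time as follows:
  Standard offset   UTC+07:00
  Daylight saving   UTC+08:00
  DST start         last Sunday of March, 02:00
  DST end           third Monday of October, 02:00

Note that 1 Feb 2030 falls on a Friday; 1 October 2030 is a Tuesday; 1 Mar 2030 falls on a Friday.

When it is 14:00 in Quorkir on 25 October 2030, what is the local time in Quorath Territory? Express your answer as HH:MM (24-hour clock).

1 February 2030 is a Friday, so the first Sunday is February 3.
1 October 2030 is a Tuesday, so the first Friday is October 4.
Daylight saving runs 3 February – 4 October; 25 October 2030 is outside that window, so Quorkir is on standard time at UTC+11:00.
14:00 Quorkir − 11h = 03:00 UTC.
1 March 2030 is a Friday, so Sundays fall on 3, 10, 17, 24, 31; the last is March 31.
1 October 2030 is a Tuesday, so the first Monday is October 7 and the third is October 21.
At the standard offset (UTC+07:00), 03:00 UTC + 7h = 10:00 Quorath Territory standard time.
Daylight saving runs 31 March – 21 October; the standard-time date in Quorath Territory, 25 October 2030, is outside that window, so Quorath Territory is on standard time at UTC+07:00.
03:00 UTC + 7h = 10:00 Quorath Territory.

10:00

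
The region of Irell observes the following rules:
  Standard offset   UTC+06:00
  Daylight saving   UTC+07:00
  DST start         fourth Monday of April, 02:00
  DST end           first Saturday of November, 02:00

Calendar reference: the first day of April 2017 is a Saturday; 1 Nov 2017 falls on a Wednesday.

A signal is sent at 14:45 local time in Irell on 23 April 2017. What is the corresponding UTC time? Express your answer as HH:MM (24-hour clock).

1 April 2017 is a Saturday, so the first Monday is April 3 and the fourth is April 24.
1 November 2017 is a Wednesday, so the first Saturday is November 4.
Daylight saving runs 24 April – 4 November; 23 April 2017 is outside that window, so Irell is on standard time at UTC+06:00.
14:45 local − 6h = 08:45 UTC.

08:45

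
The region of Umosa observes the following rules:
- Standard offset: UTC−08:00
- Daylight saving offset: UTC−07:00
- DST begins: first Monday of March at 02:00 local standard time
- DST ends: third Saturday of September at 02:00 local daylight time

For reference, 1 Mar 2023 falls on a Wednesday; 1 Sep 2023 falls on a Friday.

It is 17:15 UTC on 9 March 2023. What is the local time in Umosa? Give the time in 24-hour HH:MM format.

10:15

1 March 2023 is a Wednesday, so the first Monday is March 6.
1 September 2023 is a Friday, so the first Saturday is September 2 and the third is September 16.
At the standard offset (UTC−08:00), 17:15 UTC − 8h = 09:15 Umosa standard time.
The standard-time date in Umosa, 9 March 2023, falls between 6 March and 16 September, so daylight saving is in effect and Umosa is at UTC−07:00.
17:15 UTC − 7h = 10:15 local.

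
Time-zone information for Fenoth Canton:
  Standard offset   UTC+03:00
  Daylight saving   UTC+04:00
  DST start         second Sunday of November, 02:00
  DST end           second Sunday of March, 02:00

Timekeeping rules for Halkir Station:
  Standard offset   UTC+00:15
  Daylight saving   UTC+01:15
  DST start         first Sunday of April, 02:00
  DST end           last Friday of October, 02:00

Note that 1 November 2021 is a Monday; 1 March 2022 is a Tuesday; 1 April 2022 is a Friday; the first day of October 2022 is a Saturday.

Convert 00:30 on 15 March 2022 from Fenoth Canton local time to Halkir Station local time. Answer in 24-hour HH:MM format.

1 November 2021 is a Monday, so the first Sunday is November 7 and the second is November 14.
1 March 2022 is a Tuesday, so the first Sunday is March 6 and the second is March 13.
15 March 2022 does not fall between 14 November 2021 and 13 March 2022, so daylight saving is not in effect and Fenoth Canton is at UTC+03:00.
00:30 Fenoth Canton − 3h = 21:30 UTC (rolling into the previous day, 14 March 2022).
1 April 2022 is a Friday, so the first Sunday is April 3.
1 October 2022 is a Saturday, so Fridays fall on 7, 14, 21, 28; the last is October 28.
At the standard offset (UTC+00:15), 21:30 UTC + 0h15m = 21:45 Halkir Station standard time.
The standard-time date in Halkir Station, 14 March 2022, is outside the daylight-saving period (3 April – 28 October), so Halkir Station is on standard time, UTC+00:15.
21:30 UTC + 0h15m = 21:45 Halkir Station.

21:45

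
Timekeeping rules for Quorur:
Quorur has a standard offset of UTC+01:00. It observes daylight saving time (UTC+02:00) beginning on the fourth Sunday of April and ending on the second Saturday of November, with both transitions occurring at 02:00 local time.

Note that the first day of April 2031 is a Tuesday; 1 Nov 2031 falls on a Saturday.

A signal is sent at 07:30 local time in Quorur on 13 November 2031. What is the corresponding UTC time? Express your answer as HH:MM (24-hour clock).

06:30

1 April 2031 is a Tuesday, so the first Sunday is April 6 and the fourth is April 27.
1 November 2031 is a Saturday, so the first Saturday is November 1 and the second is November 8.
Daylight saving runs 27 April – 8 November; 13 November 2031 is outside that window, so Quorur is on standard time at UTC+01:00.
07:30 local − 1h = 06:30 UTC.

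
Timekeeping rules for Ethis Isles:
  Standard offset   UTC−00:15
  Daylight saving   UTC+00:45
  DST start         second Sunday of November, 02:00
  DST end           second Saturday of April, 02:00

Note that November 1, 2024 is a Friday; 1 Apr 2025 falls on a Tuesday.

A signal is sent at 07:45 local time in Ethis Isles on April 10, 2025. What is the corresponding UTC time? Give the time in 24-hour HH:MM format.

07:00

1 November 2024 is a Friday, so the first Sunday is November 3 and the second is November 10.
1 April 2025 is a Tuesday, so the first Saturday is April 5 and the second is April 12.
April 10, 2025 falls between 10 November 2024 and 12 April 2025, so daylight saving is in effect and Ethis Isles is at UTC+00:45.
07:45 local − 0h45m = 07:00 UTC.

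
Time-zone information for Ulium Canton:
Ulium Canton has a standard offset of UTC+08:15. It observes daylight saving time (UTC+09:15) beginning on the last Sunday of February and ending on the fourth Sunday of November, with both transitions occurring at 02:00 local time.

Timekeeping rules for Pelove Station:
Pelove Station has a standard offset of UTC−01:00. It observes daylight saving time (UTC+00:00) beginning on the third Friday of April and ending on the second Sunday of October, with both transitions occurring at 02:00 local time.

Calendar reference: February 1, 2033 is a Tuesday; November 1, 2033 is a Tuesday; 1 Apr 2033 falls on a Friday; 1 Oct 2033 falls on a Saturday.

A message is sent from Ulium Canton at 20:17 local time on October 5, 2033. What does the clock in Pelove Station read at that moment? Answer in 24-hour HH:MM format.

1 February 2033 is a Tuesday, so Sundays fall on 6, 13, 20, 27; the last is February 27.
1 November 2033 is a Tuesday, so the first Sunday is November 6 and the fourth is November 27.
October 5, 2033 falls between 27 February and 27 November, so daylight saving is in effect and Ulium Canton is at UTC+09:15.
20:17 Ulium Canton − 9h15m = 11:02 UTC.
1 April 2033 is a Friday, so the first Friday is April 1 and the third is April 15.
1 October 2033 is a Saturday, so the first Sunday is October 2 and the second is October 9.
At the standard offset (UTC−01:00), 11:02 UTC − 1h = 10:02 Pelove Station standard time.
The standard-time date in Pelove Station, October 5, 2033, falls between 15 April and 9 October, so daylight saving is in effect and Pelove Station is at UTC+00:00.
11:02 UTC + 0h = 11:02 Pelove Station.

11:02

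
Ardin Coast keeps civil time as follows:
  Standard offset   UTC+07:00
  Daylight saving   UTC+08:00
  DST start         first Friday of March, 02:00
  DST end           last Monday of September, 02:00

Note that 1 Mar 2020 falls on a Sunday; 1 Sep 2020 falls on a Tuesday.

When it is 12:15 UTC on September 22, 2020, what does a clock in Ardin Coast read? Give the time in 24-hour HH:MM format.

1 March 2020 is a Sunday, so the first Friday is March 6.
1 September 2020 is a Tuesday, so Mondays fall on 7, 14, 21, 28; the last is September 28.
At the standard offset (UTC+07:00), 12:15 UTC + 7h = 19:15 Ardin Coast standard time.
The standard-time date in Ardin Coast, September 22, 2020, lies within the daylight-saving period (6 March – 28 September), so Ardin Coast is on daylight time, UTC+08:00.
12:15 UTC + 8h = 20:15 local.

20:15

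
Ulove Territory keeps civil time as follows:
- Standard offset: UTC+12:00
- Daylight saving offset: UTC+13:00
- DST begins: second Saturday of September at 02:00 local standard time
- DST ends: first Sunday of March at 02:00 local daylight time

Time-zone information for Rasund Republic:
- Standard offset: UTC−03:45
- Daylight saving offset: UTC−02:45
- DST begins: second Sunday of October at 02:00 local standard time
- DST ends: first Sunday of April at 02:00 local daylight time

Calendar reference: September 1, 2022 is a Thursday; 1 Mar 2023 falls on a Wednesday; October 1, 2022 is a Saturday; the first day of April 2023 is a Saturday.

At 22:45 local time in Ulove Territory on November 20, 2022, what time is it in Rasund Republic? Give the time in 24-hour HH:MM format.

1 September 2022 is a Thursday, so the first Saturday is September 3 and the second is September 10.
1 March 2023 is a Wednesday, so the first Sunday is March 5.
Daylight saving runs 10 September 2022 – 5 March 2023; November 20, 2022 is inside that window, so Ulove Territory is at UTC+13:00.
22:45 Ulove Territory − 13h = 09:45 UTC.
1 October 2022 is a Saturday, so the first Sunday is October 2 and the second is October 9.
1 April 2023 is a Saturday, so the first Sunday is April 2.
At the standard offset (UTC−03:45), 09:45 UTC − 3h45m = 06:00 Rasund Republic standard time.
Daylight saving runs 9 October 2022 – 2 April 2023; the standard-time date in Rasund Republic, November 20, 2022, is inside that window, so Rasund Republic is at UTC−02:45.
09:45 UTC − 2h45m = 07:00 Rasund Republic.

07:00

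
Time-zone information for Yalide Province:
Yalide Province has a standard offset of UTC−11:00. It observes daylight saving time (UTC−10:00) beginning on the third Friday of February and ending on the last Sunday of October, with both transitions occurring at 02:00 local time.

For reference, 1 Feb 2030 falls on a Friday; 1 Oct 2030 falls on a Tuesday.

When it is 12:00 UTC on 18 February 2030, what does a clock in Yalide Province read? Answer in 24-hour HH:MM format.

1 February 2030 is a Friday, so the first Friday is February 1 and the third is February 15.
1 October 2030 is a Tuesday, so Sundays fall on 6, 13, 20, 27; the last is October 27.
At the standard offset (UTC−11:00), 12:00 UTC − 11h = 01:00 Yalide Province standard time.
The standard-time date in Yalide Province, 18 February 2030, falls between 15 February and 27 October, so daylight saving is in effect and Yalide Province is at UTC−10:00.
12:00 UTC − 10h = 02:00 local.

02:00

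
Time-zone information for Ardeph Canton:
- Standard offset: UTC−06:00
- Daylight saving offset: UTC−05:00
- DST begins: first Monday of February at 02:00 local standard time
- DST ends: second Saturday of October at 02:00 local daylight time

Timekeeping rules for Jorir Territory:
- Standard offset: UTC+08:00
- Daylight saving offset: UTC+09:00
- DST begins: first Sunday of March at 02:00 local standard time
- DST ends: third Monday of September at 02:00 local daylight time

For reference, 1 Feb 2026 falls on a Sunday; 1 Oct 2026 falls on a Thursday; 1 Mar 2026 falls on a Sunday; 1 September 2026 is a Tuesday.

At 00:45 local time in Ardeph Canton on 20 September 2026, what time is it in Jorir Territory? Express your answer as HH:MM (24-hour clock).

14:45

1 February 2026 is a Sunday, so the first Monday is February 2.
1 October 2026 is a Thursday, so the first Saturday is October 3 and the second is October 10.
20 September 2026 lies within the daylight-saving period (2 February – 10 October), so Ardeph Canton is on daylight time, UTC−05:00.
00:45 Ardeph Canton + 5h = 05:45 UTC.
1 March 2026 is a Sunday, so the first Sunday is March 1.
1 September 2026 is a Tuesday, so the first Monday is September 7 and the third is September 21.
At the standard offset (UTC+08:00), 05:45 UTC + 8h = 13:45 Jorir Territory standard time.
The standard-time date in Jorir Territory, 20 September 2026, lies within the daylight-saving period (1 March – 21 September), so Jorir Territory is on daylight time, UTC+09:00.
05:45 UTC + 9h = 14:45 Jorir Territory.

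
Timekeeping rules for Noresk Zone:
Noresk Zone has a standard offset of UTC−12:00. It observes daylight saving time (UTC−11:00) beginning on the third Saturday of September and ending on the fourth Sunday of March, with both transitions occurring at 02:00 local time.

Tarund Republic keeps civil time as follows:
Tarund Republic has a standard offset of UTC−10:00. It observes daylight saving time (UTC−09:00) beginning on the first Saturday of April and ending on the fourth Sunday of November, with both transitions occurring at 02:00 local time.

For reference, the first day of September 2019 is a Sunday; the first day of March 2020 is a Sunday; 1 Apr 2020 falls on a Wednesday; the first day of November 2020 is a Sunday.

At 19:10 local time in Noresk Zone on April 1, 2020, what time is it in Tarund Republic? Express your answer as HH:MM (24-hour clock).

1 September 2019 is a Sunday, so the first Saturday is September 7 and the third is September 21.
1 March 2020 is a Sunday, so the first Sunday is March 1 and the fourth is March 22.
April 1, 2020 does not fall between 21 September 2019 and 22 March 2020, so daylight saving is not in effect and Noresk Zone is at UTC−12:00.
19:10 Noresk Zone + 12h = 07:10 UTC (rolling into the next day, 2 April 2020).
1 April 2020 is a Wednesday, so the first Saturday is April 4.
1 November 2020 is a Sunday, so the first Sunday is November 1 and the fourth is November 22.
At the standard offset (UTC−10:00), 07:10 UTC − 10h = 21:10 Tarund Republic standard time (rolling into the previous day, 1 April 2020).
The standard-time date in Tarund Republic, April 1, 2020, is outside the daylight-saving period (4 April – 22 November), so Tarund Republic is on standard time, UTC−10:00.
07:10 UTC − 10h = 21:10 Tarund Republic (rolling into the previous day, 1 April 2020).

21:10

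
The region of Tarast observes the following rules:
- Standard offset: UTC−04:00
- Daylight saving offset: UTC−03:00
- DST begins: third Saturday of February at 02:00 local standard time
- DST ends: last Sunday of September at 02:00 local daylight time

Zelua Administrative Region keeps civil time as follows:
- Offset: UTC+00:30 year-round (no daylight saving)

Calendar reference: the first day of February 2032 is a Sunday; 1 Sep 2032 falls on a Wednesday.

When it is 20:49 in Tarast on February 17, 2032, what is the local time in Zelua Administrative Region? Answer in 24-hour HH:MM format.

1 February 2032 is a Sunday, so the first Saturday is February 7 and the third is February 21.
1 September 2032 is a Wednesday, so Sundays fall on 5, 12, 19, 26; the last is September 26.
February 17, 2032 does not fall between 21 February and 26 September, so daylight saving is not in effect and Tarast is at UTC−04:00.
20:49 Tarast + 4h = 00:49 UTC (rolling into the next day, 18 February 2032).
Zelua Administrative Region stays on UTC+00:30 all year.
00:49 UTC + 0h30m = 01:19 Zelua Administrative Region.

01:19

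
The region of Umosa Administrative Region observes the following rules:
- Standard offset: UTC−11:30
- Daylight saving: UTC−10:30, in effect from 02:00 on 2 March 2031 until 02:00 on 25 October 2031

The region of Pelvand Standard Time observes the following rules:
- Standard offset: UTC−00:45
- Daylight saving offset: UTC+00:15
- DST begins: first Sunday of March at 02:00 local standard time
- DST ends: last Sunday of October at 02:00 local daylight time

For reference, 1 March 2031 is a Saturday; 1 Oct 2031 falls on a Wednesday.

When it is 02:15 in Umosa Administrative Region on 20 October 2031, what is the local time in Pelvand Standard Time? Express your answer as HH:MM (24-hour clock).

Daylight saving runs 2 March – 25 October; 20 October 2031 is inside that window, so Umosa Administrative Region is at UTC−10:30.
02:15 Umosa Administrative Region + 10h30m = 12:45 UTC.
1 March 2031 is a Saturday, so the first Sunday is March 2.
1 October 2031 is a Wednesday, so Sundays fall on 5, 12, 19, 26; the last is October 26.
At the standard offset (UTC−00:45), 12:45 UTC − 0h45m = 12:00 Pelvand Standard Time standard time.
The standard-time date in Pelvand Standard Time, 20 October 2031, falls between 2 March and 26 October, so daylight saving is in effect and Pelvand Standard Time is at UTC+00:15.
12:45 UTC + 0h15m = 13:00 Pelvand Standard Time.

13:00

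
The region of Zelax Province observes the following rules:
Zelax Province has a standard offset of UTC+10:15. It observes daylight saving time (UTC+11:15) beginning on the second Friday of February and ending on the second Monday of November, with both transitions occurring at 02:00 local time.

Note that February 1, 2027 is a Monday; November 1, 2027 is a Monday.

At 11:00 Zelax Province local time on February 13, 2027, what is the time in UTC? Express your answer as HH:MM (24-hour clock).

23:45

1 February 2027 is a Monday, so the first Friday is February 5 and the second is February 12.
1 November 2027 is a Monday, so the first Monday is November 1 and the second is November 8.
February 13, 2027 lies within the daylight-saving period (12 February – 8 November), so Zelax Province is on daylight time, UTC+11:15.
11:00 local − 11h15m = 23:45 UTC (rolling into the previous day, 12 February 2027).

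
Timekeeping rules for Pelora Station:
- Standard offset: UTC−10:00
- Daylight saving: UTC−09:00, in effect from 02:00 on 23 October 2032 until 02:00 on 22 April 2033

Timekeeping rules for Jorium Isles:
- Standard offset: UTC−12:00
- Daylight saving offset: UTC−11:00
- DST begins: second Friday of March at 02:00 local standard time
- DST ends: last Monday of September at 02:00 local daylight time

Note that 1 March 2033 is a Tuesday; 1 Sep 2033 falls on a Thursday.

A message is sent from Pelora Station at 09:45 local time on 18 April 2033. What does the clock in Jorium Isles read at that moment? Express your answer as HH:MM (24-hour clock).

07:45

18 April 2033 lies within the daylight-saving period (23 October 2032 – 22 April 2033), so Pelora Station is on daylight time, UTC−09:00.
09:45 Pelora Station + 9h = 18:45 UTC.
1 March 2033 is a Tuesday, so the first Friday is March 4 and the second is March 11.
1 September 2033 is a Thursday, so Mondays fall on 5, 12, 19, 26; the last is September 26.
At the standard offset (UTC−12:00), 18:45 UTC − 12h = 06:45 Jorium Isles standard time.
The standard-time date in Jorium Isles, 18 April 2033, falls between 11 March and 26 September, so daylight saving is in effect and Jorium Isles is at UTC−11:00.
18:45 UTC − 11h = 07:45 Jorium Isles.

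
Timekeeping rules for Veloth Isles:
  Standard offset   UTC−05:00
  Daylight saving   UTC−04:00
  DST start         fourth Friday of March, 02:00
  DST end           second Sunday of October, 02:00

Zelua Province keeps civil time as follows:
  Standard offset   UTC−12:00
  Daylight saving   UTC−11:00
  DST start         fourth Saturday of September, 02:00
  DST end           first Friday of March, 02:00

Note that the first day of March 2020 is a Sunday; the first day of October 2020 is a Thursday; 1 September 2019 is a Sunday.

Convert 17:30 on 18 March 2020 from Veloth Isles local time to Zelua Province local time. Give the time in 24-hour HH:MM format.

10:30

1 March 2020 is a Sunday, so the first Friday is March 6 and the fourth is March 27.
1 October 2020 is a Thursday, so the first Sunday is October 4 and the second is October 11.
18 March 2020 is outside the daylight-saving period (27 March – 11 October), so Veloth Isles is on standard time, UTC−05:00.
17:30 Veloth Isles + 5h = 22:30 UTC.
1 September 2019 is a Sunday, so the first Saturday is September 7 and the fourth is September 28.
1 March 2020 is a Sunday, so the first Friday is March 6.
At the standard offset (UTC−12:00), 22:30 UTC − 12h = 10:30 Zelua Province standard time.
Daylight saving runs 28 September 2019 – 6 March 2020; the standard-time date in Zelua Province, 18 March 2020, is outside that window, so Zelua Province is on standard time at UTC−12:00.
22:30 UTC − 12h = 10:30 Zelua Province.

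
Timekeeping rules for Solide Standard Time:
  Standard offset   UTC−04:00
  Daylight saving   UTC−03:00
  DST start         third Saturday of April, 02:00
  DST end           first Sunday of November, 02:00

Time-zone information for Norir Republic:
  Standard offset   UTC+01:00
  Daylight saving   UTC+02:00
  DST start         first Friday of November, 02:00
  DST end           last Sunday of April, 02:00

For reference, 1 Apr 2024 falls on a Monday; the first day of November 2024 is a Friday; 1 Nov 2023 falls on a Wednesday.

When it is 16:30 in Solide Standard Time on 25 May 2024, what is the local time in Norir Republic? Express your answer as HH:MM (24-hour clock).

20:30

1 April 2024 is a Monday, so the first Saturday is April 6 and the third is April 20.
1 November 2024 is a Friday, so the first Sunday is November 3.
Daylight saving runs 20 April – 3 November; 25 May 2024 is inside that window, so Solide Standard Time is at UTC−03:00.
16:30 Solide Standard Time + 3h = 19:30 UTC.
1 November 2023 is a Wednesday, so the first Friday is November 3.
1 April 2024 is a Monday, so Sundays fall on 7, 14, 21, 28; the last is April 28.
At the standard offset (UTC+01:00), 19:30 UTC + 1h = 20:30 Norir Republic standard time.
The standard-time date in Norir Republic, 25 May 2024, does not fall between 3 November 2023 and 28 April 2024, so daylight saving is not in effect and Norir Republic is at UTC+01:00.
19:30 UTC + 1h = 20:30 Norir Republic.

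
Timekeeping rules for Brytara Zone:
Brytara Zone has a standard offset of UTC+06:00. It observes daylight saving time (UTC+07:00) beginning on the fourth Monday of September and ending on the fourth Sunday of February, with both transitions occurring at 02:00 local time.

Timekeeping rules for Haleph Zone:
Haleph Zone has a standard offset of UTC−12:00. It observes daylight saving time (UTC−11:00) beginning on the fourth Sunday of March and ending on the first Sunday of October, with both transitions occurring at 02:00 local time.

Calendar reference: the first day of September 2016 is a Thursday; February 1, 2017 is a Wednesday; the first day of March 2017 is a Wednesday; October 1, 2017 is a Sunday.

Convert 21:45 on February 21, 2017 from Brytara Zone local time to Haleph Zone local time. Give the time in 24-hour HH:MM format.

02:45

1 September 2016 is a Thursday, so the first Monday is September 5 and the fourth is September 26.
1 February 2017 is a Wednesday, so the first Sunday is February 5 and the fourth is February 26.
Daylight saving runs 26 September 2016 – 26 February 2017; February 21, 2017 is inside that window, so Brytara Zone is at UTC+07:00.
21:45 Brytara Zone − 7h = 14:45 UTC.
1 March 2017 is a Wednesday, so the first Sunday is March 5 and the fourth is March 26.
1 October 2017 is a Sunday, so the first Sunday is October 1.
At the standard offset (UTC−12:00), 14:45 UTC − 12h = 02:45 Haleph Zone standard time.
Daylight saving runs 26 March – 1 October; the standard-time date in Haleph Zone, February 21, 2017, is outside that window, so Haleph Zone is on standard time at UTC−12:00.
14:45 UTC − 12h = 02:45 Haleph Zone.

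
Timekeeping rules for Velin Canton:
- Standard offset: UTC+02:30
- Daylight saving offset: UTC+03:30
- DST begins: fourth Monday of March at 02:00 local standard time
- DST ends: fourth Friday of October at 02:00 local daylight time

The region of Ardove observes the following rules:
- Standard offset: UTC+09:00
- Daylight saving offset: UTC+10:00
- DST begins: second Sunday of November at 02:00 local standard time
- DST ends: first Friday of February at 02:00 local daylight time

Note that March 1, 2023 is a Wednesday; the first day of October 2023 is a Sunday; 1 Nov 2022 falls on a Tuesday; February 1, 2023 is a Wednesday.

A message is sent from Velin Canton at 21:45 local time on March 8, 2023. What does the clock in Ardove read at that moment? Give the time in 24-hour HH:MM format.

1 March 2023 is a Wednesday, so the first Monday is March 6 and the fourth is March 27.
1 October 2023 is a Sunday, so the first Friday is October 6 and the fourth is October 27.
March 8, 2023 is outside the daylight-saving period (27 March – 27 October), so Velin Canton is on standard time, UTC+02:30.
21:45 Velin Canton − 2h30m = 19:15 UTC.
1 November 2022 is a Tuesday, so the first Sunday is November 6 and the second is November 13.
1 February 2023 is a Wednesday, so the first Friday is February 3.
At the standard offset (UTC+09:00), 19:15 UTC + 9h = 04:15 Ardove standard time (rolling into the next day, 9 March 2023).
Daylight saving runs 13 November 2022 – 3 February 2023; the standard-time date in Ardove, March 9, 2023, is outside that window, so Ardove is on standard time at UTC+09:00.
19:15 UTC + 9h = 04:15 Ardove (rolling into the next day, 9 March 2023).

04:15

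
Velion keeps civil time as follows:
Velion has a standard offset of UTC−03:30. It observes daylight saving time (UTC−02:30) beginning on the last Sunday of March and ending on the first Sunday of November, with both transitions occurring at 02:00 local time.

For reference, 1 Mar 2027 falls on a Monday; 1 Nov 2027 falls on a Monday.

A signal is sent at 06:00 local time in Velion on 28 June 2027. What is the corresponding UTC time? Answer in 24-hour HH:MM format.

08:30

1 March 2027 is a Monday, so Sundays fall on 7, 14, 21, 28; the last is March 28.
1 November 2027 is a Monday, so the first Sunday is November 7.
Daylight saving runs 28 March – 7 November; 28 June 2027 is inside that window, so Velion is at UTC−02:30.
06:00 local + 2h30m = 08:30 UTC.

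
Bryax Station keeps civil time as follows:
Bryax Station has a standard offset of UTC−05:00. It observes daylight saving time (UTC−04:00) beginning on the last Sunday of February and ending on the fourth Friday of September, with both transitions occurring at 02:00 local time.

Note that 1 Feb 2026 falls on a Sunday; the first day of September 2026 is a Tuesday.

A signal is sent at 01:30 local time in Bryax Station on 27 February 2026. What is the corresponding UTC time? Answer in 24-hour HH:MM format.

05:30

1 February 2026 is a Sunday, so Sundays fall on 1, 8, 15, 22; the last is February 22.
1 September 2026 is a Tuesday, so the first Friday is September 4 and the fourth is September 25.
27 February 2026 falls between 22 February and 25 September, so daylight saving is in effect and Bryax Station is at UTC−04:00.
01:30 local + 4h = 05:30 UTC.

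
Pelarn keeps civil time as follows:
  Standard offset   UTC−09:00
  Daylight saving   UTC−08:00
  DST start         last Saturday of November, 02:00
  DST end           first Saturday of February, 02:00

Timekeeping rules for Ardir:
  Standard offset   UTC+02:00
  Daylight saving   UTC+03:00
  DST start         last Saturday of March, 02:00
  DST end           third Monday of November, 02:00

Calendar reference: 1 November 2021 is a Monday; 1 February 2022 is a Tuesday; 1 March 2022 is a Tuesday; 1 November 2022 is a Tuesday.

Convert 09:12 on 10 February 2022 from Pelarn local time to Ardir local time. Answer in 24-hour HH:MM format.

1 November 2021 is a Monday, so Saturdays fall on 6, 13, 20, 27; the last is November 27.
1 February 2022 is a Tuesday, so the first Saturday is February 5.
10 February 2022 does not fall between 27 November 2021 and 5 February 2022, so daylight saving is not in effect and Pelarn is at UTC−09:00.
09:12 Pelarn + 9h = 18:12 UTC.
1 March 2022 is a Tuesday, so Saturdays fall on 5, 12, 19, 26; the last is March 26.
1 November 2022 is a Tuesday, so the first Monday is November 7 and the third is November 21.
At the standard offset (UTC+02:00), 18:12 UTC + 2h = 20:12 Ardir standard time.
Daylight saving runs 26 March – 21 November; the standard-time date in Ardir, 10 February 2022, is outside that window, so Ardir is on standard time at UTC+02:00.
18:12 UTC + 2h = 20:12 Ardir.

20:12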